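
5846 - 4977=869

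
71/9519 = 71/9519 = 0.01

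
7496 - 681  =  6815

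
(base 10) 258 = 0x102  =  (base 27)9f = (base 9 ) 316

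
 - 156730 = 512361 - 669091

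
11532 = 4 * 2883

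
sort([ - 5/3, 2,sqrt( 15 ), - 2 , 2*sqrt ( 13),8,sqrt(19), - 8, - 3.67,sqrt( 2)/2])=[ - 8, - 3.67, -2, - 5/3 , sqrt( 2 )/2,2,sqrt( 15),  sqrt(19),2*sqrt (13 ), 8] 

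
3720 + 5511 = 9231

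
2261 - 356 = 1905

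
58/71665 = 58/71665 = 0.00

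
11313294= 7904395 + 3408899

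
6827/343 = 19 + 310/343 = 19.90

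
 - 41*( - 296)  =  12136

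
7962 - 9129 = -1167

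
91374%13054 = 13050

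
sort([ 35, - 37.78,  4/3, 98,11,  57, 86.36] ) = [  -  37.78,  4/3, 11 , 35,57,86.36,98]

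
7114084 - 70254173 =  -63140089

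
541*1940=1049540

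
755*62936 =47516680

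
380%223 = 157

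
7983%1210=723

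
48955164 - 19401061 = 29554103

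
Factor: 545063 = 545063^1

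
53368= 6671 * 8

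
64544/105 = 64544/105 = 614.70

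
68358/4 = 34179/2 = 17089.50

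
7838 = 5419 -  - 2419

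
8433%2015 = 373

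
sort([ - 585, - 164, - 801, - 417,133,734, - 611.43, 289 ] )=[ - 801,-611.43,  -  585,-417, - 164, 133,289,734 ] 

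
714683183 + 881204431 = 1595887614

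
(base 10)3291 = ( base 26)4MF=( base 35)2o1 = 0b110011011011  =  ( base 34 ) 2sr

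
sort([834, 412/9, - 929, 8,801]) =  [ - 929,  8, 412/9,801 , 834]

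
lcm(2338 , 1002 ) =7014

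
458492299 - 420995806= 37496493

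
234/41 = 234/41 = 5.71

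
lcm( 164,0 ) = 0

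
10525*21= 221025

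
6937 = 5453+1484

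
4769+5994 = 10763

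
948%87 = 78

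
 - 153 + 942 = 789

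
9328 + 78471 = 87799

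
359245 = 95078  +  264167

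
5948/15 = 5948/15= 396.53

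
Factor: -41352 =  - 2^3 * 3^1*1723^1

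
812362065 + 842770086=1655132151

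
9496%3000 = 496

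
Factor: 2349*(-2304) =  -  5412096= -2^8*3^6*29^1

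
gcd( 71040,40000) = 320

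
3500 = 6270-2770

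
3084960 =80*38562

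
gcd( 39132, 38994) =6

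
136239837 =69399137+66840700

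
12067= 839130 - 827063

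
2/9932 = 1/4966 =0.00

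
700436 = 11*63676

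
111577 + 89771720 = 89883297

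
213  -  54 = 159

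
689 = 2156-1467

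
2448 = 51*48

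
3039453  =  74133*41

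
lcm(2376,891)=7128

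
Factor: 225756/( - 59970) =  - 37626/9995 = -2^1 * 3^1* 5^(  -  1 ) *1999^( - 1)*6271^1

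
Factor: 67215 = 3^1 * 5^1*4481^1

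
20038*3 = 60114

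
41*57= 2337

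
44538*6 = 267228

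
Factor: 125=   5^3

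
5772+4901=10673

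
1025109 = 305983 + 719126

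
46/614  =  23/307 = 0.07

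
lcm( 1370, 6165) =12330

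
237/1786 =237/1786=0.13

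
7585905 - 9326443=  - 1740538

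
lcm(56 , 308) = 616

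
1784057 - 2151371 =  - 367314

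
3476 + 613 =4089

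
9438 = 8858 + 580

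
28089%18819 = 9270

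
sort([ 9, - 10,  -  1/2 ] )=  [ - 10,  -  1/2,9 ] 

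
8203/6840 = 8203/6840  =  1.20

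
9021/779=11 + 452/779 = 11.58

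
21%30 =21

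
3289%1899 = 1390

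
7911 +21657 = 29568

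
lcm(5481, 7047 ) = 49329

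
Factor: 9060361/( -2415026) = - 2^ (- 1)*839^1*857^( - 1 ) * 1409^(  -  1)*10799^1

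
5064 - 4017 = 1047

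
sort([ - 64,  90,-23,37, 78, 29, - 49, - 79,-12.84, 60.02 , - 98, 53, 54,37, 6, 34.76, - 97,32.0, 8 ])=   [ - 98 , - 97, - 79, - 64, - 49, - 23, - 12.84, 6, 8, 29,  32.0 , 34.76,37, 37, 53, 54, 60.02, 78,  90]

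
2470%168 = 118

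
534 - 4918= - 4384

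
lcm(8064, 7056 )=56448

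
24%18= 6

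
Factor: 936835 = 5^1*187367^1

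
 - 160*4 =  - 640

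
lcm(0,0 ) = 0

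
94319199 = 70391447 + 23927752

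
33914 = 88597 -54683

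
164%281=164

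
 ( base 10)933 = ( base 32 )t5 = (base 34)RF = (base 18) 2FF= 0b1110100101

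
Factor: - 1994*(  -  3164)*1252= 7898888032 = 2^5*7^1*113^1*313^1*997^1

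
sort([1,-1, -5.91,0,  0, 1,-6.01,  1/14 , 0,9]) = [ - 6.01 , - 5.91, - 1, 0,0, 0 , 1/14, 1,1, 9] 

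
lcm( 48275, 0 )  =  0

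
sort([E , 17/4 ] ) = [E, 17/4] 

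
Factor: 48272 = 2^4  *7^1* 431^1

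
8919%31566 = 8919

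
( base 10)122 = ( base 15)82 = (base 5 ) 442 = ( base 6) 322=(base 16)7A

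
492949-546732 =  - 53783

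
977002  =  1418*689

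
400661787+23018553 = 423680340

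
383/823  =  383/823 = 0.47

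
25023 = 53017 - 27994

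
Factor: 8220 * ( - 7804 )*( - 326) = 2^5*3^1 * 5^1*137^1 * 163^1*1951^1=20912534880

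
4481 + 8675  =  13156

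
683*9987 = 6821121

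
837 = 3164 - 2327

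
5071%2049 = 973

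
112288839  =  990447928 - 878159089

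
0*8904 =0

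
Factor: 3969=3^4 *7^2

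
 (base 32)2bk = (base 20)610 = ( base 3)10022122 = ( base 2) 100101110100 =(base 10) 2420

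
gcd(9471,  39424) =77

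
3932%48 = 44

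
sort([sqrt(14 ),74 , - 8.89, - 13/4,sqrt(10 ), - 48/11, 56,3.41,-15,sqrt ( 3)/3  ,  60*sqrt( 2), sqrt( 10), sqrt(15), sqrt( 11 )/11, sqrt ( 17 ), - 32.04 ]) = [ - 32.04, - 15, - 8.89, - 48/11,-13/4, sqrt(11)/11, sqrt(3) /3, sqrt( 10 ),sqrt( 10),3.41, sqrt(14), sqrt( 15),sqrt( 17), 56, 74 , 60 * sqrt( 2)]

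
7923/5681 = 1+118/299 = 1.39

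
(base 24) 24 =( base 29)1N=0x34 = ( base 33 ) 1J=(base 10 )52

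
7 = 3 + 4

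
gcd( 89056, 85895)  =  1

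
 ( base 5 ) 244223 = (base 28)BOH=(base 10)9313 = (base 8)22141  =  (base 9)13687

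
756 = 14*54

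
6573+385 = 6958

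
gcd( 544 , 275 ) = 1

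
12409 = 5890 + 6519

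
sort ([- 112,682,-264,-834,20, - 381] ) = [ - 834, - 381,  -  264, - 112 , 20, 682]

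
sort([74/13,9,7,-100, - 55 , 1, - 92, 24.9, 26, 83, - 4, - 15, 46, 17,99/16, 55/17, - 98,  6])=[ - 100,- 98,  -  92, - 55, - 15, - 4,  1,55/17,74/13,6, 99/16, 7,9, 17, 24.9, 26, 46,83] 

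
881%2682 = 881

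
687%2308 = 687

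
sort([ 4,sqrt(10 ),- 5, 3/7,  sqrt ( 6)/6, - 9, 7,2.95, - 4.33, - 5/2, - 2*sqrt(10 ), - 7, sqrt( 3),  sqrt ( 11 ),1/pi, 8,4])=[ - 9,-7, - 2 * sqrt(10 ), -5 , - 4.33,- 5/2, 1/pi, sqrt( 6)/6, 3/7,sqrt (3 ),  2.95 , sqrt(10), sqrt( 11 ),4,4, 7,8] 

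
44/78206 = 22/39103 = 0.00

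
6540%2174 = 18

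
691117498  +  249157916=940275414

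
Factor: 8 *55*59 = 2^3*5^1 * 11^1*59^1 = 25960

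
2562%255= 12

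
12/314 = 6/157 = 0.04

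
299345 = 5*59869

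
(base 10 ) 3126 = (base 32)31M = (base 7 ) 12054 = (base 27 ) 47L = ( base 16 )C36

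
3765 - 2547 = 1218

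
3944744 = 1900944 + 2043800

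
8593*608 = 5224544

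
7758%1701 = 954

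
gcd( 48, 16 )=16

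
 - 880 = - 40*22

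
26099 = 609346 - 583247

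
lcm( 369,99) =4059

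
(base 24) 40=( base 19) 51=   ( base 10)96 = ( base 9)116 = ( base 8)140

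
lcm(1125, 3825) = 19125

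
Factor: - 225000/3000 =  - 3^1*5^2 = - 75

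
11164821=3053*3657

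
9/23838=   3/7946=0.00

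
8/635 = 8/635 = 0.01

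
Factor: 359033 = 47^1*7639^1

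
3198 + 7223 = 10421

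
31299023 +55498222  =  86797245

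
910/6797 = 130/971 = 0.13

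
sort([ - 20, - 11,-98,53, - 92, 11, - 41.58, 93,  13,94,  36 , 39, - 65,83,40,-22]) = [ - 98, - 92, - 65, - 41.58, - 22, - 20, - 11,11,13,  36, 39,40,53, 83,93,  94]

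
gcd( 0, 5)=5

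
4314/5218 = 2157/2609 =0.83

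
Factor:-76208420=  - 2^2*5^1*3810421^1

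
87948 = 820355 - 732407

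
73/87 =73/87 = 0.84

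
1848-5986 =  - 4138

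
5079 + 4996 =10075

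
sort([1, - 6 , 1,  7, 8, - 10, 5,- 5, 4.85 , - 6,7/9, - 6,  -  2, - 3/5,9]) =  [-10,-6,  -  6,  -  6,  -  5, - 2, - 3/5, 7/9,1, 1,4.85,5, 7, 8, 9 ] 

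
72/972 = 2/27 = 0.07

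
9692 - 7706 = 1986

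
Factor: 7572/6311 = 2^2  *  3^1 * 631^1*6311^( - 1) 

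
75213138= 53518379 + 21694759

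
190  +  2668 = 2858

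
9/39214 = 9/39214 =0.00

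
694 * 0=0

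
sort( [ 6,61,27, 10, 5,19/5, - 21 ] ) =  [ - 21,19/5,5, 6,10,27, 61]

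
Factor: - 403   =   - 13^1*31^1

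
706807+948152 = 1654959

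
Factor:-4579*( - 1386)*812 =5153353128  =  2^3 * 3^2*7^2*11^1*19^1  *29^1*241^1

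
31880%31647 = 233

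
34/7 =4  +  6/7 = 4.86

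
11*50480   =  555280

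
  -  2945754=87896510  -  90842264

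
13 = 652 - 639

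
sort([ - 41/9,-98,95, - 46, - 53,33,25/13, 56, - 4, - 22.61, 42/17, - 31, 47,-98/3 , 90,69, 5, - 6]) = [ -98,-53, -46, - 98/3,  -  31, - 22.61, - 6, - 41/9, - 4,25/13,42/17, 5,33,  47,56,69, 90,95]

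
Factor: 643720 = 2^3*5^1*7^1 * 11^2*19^1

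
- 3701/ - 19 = 194 + 15/19 = 194.79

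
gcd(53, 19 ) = 1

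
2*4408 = 8816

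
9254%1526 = 98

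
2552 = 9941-7389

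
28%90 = 28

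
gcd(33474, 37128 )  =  42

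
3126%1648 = 1478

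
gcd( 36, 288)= 36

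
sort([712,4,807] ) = [4, 712 , 807]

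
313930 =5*62786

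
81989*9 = 737901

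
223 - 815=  - 592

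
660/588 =55/49 = 1.12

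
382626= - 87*( - 4398)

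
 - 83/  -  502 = 83/502 = 0.17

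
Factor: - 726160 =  - 2^4*5^1 *29^1 * 313^1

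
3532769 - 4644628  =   - 1111859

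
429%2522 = 429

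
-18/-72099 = 2/8011 = 0.00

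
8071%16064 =8071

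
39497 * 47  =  1856359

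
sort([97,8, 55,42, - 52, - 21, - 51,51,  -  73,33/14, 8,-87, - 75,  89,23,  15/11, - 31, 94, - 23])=[ - 87,-75, - 73, - 52, - 51 , - 31, - 23,  -  21,15/11 , 33/14,8, 8, 23,42,51, 55, 89 , 94,97]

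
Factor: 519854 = 2^1*29^1 * 8963^1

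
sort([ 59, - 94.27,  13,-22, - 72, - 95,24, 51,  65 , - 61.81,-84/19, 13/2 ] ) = [-95, - 94.27, - 72, - 61.81,  -  22, - 84/19, 13/2, 13,24,51, 59, 65 ]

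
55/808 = 55/808 = 0.07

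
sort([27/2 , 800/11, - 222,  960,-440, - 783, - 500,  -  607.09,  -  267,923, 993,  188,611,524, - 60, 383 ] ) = [ - 783, - 607.09,  -  500, - 440, - 267,-222, - 60, 27/2,800/11 , 188, 383,524,611, 923, 960,  993 ] 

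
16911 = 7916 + 8995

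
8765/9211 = 8765/9211 = 0.95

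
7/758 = 7/758 = 0.01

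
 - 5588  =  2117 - 7705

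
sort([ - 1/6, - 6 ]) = [ - 6, - 1/6] 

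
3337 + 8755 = 12092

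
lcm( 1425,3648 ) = 91200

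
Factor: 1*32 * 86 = 2752 = 2^6*43^1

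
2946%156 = 138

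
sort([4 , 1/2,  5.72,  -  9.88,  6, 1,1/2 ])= [ - 9.88, 1/2, 1/2, 1, 4,  5.72, 6 ]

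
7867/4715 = 7867/4715 = 1.67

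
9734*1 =9734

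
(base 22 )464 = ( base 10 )2072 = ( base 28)2I0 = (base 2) 100000011000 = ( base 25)37m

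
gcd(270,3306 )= 6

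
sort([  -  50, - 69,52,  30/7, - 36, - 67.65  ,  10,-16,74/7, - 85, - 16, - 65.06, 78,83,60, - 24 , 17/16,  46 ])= [- 85, - 69, - 67.65,- 65.06,  -  50,  -  36, - 24, - 16,- 16, 17/16,30/7,  10,  74/7, 46,52, 60, 78, 83 ]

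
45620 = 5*9124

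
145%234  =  145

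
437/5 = 437/5  =  87.40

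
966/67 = 966/67 = 14.42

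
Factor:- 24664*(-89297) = 2^3*13^1 * 3083^1*6869^1=2202421208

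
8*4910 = 39280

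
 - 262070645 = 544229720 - 806300365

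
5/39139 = 5/39139 = 0.00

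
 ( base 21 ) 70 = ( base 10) 147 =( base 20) 77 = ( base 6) 403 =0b10010011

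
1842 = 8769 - 6927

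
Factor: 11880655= 5^1*2376131^1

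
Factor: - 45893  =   - 45893^1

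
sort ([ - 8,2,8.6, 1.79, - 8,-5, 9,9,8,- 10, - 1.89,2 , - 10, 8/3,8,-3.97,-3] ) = [ - 10, - 10, - 8, - 8 , - 5, - 3.97, - 3, - 1.89, 1.79,  2,  2,8/3,8, 8,8.6,9,9 ]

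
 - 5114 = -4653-461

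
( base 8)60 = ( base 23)22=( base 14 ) 36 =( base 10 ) 48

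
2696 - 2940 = -244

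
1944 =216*9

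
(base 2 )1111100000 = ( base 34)T6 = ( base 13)5b4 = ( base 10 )992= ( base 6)4332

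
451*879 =396429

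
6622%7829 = 6622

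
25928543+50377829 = 76306372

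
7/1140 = 7/1140  =  0.01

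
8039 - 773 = 7266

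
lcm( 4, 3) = 12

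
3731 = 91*41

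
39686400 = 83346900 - 43660500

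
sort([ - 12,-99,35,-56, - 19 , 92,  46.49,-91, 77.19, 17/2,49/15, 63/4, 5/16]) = [ - 99,- 91, - 56, - 19, - 12, 5/16,49/15,17/2, 63/4, 35,46.49, 77.19,92 ]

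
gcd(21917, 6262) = 3131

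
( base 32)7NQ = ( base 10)7930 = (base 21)hkd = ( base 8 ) 17372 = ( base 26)bj0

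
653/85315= 653/85315 =0.01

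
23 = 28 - 5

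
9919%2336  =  575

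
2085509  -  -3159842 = 5245351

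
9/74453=9/74453 = 0.00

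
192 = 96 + 96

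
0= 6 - 6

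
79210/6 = 39605/3=13201.67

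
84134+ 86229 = 170363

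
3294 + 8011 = 11305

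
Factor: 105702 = 2^1*3^1*79^1 * 223^1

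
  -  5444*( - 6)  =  32664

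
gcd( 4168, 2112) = 8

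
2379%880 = 619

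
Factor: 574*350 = 200900 = 2^2*5^2*7^2*41^1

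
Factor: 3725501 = 13^1*19^1*15083^1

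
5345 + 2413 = 7758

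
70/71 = 70/71=0.99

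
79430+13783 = 93213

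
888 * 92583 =82213704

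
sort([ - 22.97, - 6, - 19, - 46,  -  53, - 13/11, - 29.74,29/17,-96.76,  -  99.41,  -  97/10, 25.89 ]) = [-99.41 ,  -  96.76,-53, - 46, -29.74,  -  22.97,-19,-97/10,-6,  -  13/11, 29/17, 25.89]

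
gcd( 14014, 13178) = 22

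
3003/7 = 429=429.00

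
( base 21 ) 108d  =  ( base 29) b6h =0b10010011100010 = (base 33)8m4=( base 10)9442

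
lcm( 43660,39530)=2925220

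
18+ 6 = 24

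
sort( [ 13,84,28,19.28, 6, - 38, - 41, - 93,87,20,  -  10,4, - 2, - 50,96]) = [ - 93, - 50, - 41, - 38, - 10 ,  -  2, 4,6 , 13,19.28,20,28, 84,87, 96]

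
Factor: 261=3^2*29^1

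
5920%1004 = 900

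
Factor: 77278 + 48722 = 2^4*3^2*5^3*7^1 = 126000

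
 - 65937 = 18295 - 84232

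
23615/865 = 4723/173 = 27.30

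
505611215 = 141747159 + 363864056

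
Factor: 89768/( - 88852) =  - 2^1* 7^2*97^(  -  1 ) = - 98/97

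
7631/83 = 7631/83 = 91.94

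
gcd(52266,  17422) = 17422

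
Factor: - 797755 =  - 5^1*7^1*23^1  *  991^1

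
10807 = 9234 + 1573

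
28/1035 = 28/1035 = 0.03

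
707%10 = 7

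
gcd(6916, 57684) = 76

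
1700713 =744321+956392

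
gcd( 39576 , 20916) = 12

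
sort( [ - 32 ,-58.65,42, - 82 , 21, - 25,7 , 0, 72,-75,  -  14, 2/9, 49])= [ - 82, - 75 ,-58.65, - 32,-25,  -  14, 0, 2/9 , 7,21 , 42,49, 72]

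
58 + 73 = 131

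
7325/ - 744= - 7325/744 = - 9.85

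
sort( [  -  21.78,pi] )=[-21.78,pi ] 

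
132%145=132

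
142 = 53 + 89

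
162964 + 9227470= 9390434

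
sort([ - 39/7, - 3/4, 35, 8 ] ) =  [ - 39/7, - 3/4, 8, 35 ]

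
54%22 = 10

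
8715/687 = 2905/229= 12.69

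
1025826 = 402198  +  623628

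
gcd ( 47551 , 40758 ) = 6793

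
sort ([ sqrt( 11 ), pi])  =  [ pi,sqrt(11)] 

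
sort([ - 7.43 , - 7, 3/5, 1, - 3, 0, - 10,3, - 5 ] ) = [ - 10, - 7.43, - 7, - 5, - 3,0,3/5, 1, 3 ] 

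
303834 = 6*50639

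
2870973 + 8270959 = 11141932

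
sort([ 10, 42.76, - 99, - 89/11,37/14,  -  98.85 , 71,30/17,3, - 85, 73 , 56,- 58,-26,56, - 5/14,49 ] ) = [ -99, - 98.85, - 85,  -  58,-26,-89/11, - 5/14,30/17,37/14,3  ,  10,42.76, 49, 56,56,71,73]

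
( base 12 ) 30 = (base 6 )100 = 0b100100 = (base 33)13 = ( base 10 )36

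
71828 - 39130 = 32698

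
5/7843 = 5/7843 = 0.00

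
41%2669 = 41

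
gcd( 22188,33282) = 11094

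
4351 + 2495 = 6846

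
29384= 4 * 7346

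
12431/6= 2071+ 5/6=   2071.83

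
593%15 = 8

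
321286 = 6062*53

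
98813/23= 98813/23= 4296.22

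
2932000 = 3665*800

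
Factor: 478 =2^1*239^1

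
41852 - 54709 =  - 12857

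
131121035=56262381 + 74858654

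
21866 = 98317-76451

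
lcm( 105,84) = 420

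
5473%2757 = 2716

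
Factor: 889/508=7/4 = 2^(-2)*7^1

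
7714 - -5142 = 12856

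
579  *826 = 478254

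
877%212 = 29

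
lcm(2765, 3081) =107835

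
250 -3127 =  - 2877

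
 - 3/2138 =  - 3/2138=- 0.00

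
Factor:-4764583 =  - 4764583^1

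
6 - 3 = 3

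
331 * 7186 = 2378566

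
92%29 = 5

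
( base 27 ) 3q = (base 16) 6B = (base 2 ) 1101011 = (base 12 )8B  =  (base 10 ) 107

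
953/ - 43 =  - 23 + 36/43=- 22.16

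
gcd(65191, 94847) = 1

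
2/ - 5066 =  - 1/2533= - 0.00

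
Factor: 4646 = 2^1*23^1*101^1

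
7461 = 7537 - 76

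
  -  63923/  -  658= 97 + 97/658   =  97.15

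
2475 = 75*33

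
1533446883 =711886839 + 821560044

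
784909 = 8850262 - 8065353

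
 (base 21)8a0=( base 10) 3738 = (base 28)4LE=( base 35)31S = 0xE9A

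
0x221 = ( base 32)h1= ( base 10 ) 545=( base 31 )HI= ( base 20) 175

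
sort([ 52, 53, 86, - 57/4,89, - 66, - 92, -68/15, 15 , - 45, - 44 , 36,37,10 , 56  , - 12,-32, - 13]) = [-92, - 66, - 45, - 44, - 32,-57/4, - 13,-12 ,-68/15,  10 , 15,36,37,52,53,56,86,89]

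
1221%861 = 360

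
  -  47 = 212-259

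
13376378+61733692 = 75110070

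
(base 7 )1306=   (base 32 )fg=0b111110000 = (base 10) 496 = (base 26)J2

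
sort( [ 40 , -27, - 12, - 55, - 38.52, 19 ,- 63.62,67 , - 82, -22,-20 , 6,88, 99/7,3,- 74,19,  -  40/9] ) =[-82,-74, -63.62,-55,  -  38.52, - 27, -22, - 20,  -  12 , -40/9, 3, 6,99/7,19 , 19,40, 67,88 ]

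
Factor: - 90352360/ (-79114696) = 5^1*7^1*151^1*1567^ ( - 1)*2137^1*6311^( - 1) =11294045/9889337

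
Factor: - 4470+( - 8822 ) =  - 2^2*3323^1  =  - 13292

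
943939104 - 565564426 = 378374678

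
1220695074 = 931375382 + 289319692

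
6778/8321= 6778/8321=0.81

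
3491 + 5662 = 9153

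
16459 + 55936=72395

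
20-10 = 10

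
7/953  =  7/953 = 0.01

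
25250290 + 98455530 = 123705820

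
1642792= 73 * 22504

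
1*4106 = 4106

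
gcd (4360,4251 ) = 109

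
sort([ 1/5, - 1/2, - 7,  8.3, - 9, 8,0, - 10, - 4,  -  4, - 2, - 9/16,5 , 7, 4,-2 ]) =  [ - 10,-9,-7, - 4,-4, - 2, - 2, - 9/16, - 1/2,0 , 1/5, 4 , 5,7,8,8.3]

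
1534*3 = 4602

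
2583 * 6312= 16303896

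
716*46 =32936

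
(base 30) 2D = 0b1001001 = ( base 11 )67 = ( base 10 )73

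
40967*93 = 3809931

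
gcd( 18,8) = 2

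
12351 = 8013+4338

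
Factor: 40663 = 7^1*37^1 * 157^1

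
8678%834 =338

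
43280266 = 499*86734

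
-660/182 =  - 330/91 = - 3.63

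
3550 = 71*50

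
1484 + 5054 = 6538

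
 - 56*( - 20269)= 1135064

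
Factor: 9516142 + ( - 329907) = 5^1*389^1*4723^1 = 9186235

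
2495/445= 499/89 =5.61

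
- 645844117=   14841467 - 660685584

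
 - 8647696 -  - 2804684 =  - 5843012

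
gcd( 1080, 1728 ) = 216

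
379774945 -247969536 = 131805409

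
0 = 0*5548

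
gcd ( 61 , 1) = 1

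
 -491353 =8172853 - 8664206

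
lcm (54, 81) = 162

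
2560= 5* 512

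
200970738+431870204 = 632840942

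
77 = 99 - 22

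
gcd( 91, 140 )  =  7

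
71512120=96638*740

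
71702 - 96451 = -24749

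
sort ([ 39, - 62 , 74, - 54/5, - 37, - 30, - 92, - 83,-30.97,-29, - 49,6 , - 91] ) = [ - 92, - 91, - 83, - 62, - 49, - 37, - 30.97, - 30 , - 29, - 54/5, 6, 39, 74 ] 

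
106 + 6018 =6124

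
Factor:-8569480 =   -  2^3*5^1 * 214237^1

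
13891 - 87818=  - 73927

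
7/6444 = 7/6444 = 0.00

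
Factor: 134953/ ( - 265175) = - 5^(-2)*7^1*  13^1*1483^1*10607^( - 1)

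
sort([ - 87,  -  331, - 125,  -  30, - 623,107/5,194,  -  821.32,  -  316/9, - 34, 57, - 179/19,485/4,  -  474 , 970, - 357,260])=[- 821.32, - 623, - 474, - 357, - 331, - 125, - 87, - 316/9,- 34,  -  30,  -  179/19,  107/5,57,  485/4,194 , 260,970] 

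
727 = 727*1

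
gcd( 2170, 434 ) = 434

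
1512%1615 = 1512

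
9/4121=9/4121 = 0.00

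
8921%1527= 1286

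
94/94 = 1 = 1.00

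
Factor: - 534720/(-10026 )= 160/3  =  2^5*3^ ( - 1)*5^1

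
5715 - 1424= 4291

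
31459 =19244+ 12215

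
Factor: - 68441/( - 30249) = 3^( - 2)*89^1 *769^1*3361^( - 1)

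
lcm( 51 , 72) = 1224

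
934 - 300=634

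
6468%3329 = 3139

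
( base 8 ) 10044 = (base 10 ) 4132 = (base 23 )7IF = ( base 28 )57g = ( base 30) 4hm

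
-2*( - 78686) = 157372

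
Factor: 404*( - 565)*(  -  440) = 2^5*5^2*11^1*101^1*113^1 = 100434400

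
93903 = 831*113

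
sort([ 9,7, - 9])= [ - 9, 7, 9]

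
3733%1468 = 797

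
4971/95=52+31/95 = 52.33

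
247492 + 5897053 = 6144545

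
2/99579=2/99579 = 0.00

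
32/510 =16/255= 0.06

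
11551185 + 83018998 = 94570183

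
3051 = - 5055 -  - 8106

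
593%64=17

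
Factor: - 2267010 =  - 2^1*3^2*5^1*25189^1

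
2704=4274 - 1570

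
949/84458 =949/84458 = 0.01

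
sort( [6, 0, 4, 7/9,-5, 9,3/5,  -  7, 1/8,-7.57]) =[  -  7.57, - 7,  -  5,0,  1/8, 3/5, 7/9, 4,  6,9 ]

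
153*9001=1377153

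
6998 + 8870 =15868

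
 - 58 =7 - 65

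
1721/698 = 2 + 325/698 = 2.47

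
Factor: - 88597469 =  - 2399^1*36931^1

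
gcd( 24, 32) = 8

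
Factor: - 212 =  - 2^2*53^1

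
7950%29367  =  7950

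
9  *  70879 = 637911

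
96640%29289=8773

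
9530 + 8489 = 18019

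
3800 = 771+3029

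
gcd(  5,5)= 5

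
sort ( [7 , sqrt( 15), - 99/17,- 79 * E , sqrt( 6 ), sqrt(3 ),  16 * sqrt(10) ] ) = [-79* E, - 99/17,sqrt (3), sqrt( 6),sqrt ( 15),7,  16*sqrt (10) ] 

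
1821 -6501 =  -4680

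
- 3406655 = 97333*( - 35)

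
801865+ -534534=267331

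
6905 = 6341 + 564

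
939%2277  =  939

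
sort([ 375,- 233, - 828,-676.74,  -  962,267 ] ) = [ - 962, - 828,-676.74,- 233,267,375]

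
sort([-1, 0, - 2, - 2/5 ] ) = [-2,-1, - 2/5,  0]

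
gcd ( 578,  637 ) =1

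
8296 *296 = 2455616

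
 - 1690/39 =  - 44 + 2/3 = - 43.33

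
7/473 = 7/473 = 0.01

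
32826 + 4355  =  37181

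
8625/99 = 87+4/33 = 87.12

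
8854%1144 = 846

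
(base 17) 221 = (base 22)15j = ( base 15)2ad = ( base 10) 613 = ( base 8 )1145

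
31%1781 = 31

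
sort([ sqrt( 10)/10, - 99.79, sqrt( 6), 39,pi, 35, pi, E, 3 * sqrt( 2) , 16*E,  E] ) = [ - 99.79, sqrt(10 )/10, sqrt( 6 ),  E, E, pi, pi,3*sqrt(2), 35,39,16*E] 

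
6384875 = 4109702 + 2275173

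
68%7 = 5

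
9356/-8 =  - 1170+ 1/2 = - 1169.50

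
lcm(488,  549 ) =4392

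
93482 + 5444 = 98926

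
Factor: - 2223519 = - 3^1*233^1*3181^1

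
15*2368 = 35520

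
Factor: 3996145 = 5^1*197^1*4057^1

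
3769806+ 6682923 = 10452729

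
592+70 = 662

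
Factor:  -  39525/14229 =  - 3^(-2)*5^2= - 25/9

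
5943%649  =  102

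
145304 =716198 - 570894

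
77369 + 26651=104020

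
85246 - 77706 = 7540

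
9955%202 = 57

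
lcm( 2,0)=0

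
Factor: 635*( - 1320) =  - 2^3 * 3^1*5^2*11^1*127^1  =  -838200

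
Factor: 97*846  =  2^1 * 3^2*47^1*97^1  =  82062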